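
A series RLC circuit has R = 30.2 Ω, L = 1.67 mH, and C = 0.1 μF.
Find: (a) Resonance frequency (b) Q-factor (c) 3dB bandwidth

Step 1 — Resonance: ω₀ = 1/√(LC) = 1/√(0.00167·1e-07) = 7.738e+04 rad/s.
Step 2 — f₀ = ω₀/(2π) = 1.232e+04 Hz.
Step 3 — Series Q: Q = ω₀L/R = 7.738e+04·0.00167/30.2 = 4.279.
Step 4 — Bandwidth: Δω = ω₀/Q = 1.808e+04 rad/s; BW = Δω/(2π) = 2878 Hz.

(a) f₀ = 1.232e+04 Hz  (b) Q = 4.279  (c) BW = 2878 Hz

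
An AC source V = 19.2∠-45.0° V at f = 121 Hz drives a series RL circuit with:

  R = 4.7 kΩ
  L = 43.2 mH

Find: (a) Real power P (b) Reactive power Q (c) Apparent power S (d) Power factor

Step 1 — Angular frequency: ω = 2π·f = 2π·121 = 760.3 rad/s.
Step 2 — Component impedances:
  R: Z = R = 4700 Ω
  L: Z = jωL = j·760.3·0.0432 = 0 + j32.84 Ω
Step 3 — Series combination: Z_total = R + L = 4700 + j32.84 Ω = 4700∠0.4° Ω.
Step 4 — Source phasor: V = 19.2∠-45.0° V = 13.58 - j13.58 V.
Step 5 — Current: I = V / Z = 0.002868 - j0.002909 A = 0.004085∠-45.4° A.
Step 6 — Complex power: S = V·I* = 0.07843 + j0.0005481 VA.
Step 7 — Real power: P = Re(S) = 0.07843 W.
Step 8 — Reactive power: Q = Im(S) = 0.0005481 VAR.
Step 9 — Apparent power: |S| = 0.07843 VA.
Step 10 — Power factor: PF = P/|S| = 1 (lagging).

(a) P = 0.07843 W  (b) Q = 0.0005481 VAR  (c) S = 0.07843 VA  (d) PF = 1 (lagging)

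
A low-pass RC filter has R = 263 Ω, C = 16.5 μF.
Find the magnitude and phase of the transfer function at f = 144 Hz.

Step 1 — Angular frequency: ω = 2π·144 = 904.8 rad/s.
Step 2 — Transfer function: H(jω) = 1/(1 + jωRC).
Step 3 — Denominator: 1 + jωRC = 1 + j·904.8·263·1.65e-05 = 1 + j3.926.
Step 4 — H = 0.06092 - j0.2392.
Step 5 — Magnitude: |H| = 0.2468 (-12.2 dB); phase: φ = -75.7°.

|H| = 0.2468 (-12.2 dB), φ = -75.7°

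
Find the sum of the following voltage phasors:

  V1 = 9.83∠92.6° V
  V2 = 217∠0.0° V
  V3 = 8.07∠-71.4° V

Step 1 — Convert each phasor to rectangular form:
  V1 = 9.83·(cos(92.6°) + j·sin(92.6°)) = -0.4459 + j9.82 V
  V2 = 217·(cos(0.0°) + j·sin(0.0°)) = 217 V
  V3 = 8.07·(cos(-71.4°) + j·sin(-71.4°)) = 2.574 - j7.648 V
Step 2 — Sum components: V_total = 219.1 + j2.171 V.
Step 3 — Convert to polar: |V_total| = 219.1 V, ∠V_total = 0.6°.

V_total = 219.1∠0.6° V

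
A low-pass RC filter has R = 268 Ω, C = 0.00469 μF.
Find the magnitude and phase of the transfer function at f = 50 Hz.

Step 1 — Angular frequency: ω = 2π·50 = 314.2 rad/s.
Step 2 — Transfer function: H(jω) = 1/(1 + jωRC).
Step 3 — Denominator: 1 + jωRC = 1 + j·314.2·268·4.69e-09 = 1 + j0.0003949.
Step 4 — H = 1 - j0.0003949.
Step 5 — Magnitude: |H| = 1 (-0.0 dB); phase: φ = -0.0°.

|H| = 1 (-0.0 dB), φ = -0.0°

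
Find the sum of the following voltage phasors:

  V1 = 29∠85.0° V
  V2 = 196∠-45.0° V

Step 1 — Convert each phasor to rectangular form:
  V1 = 29·(cos(85.0°) + j·sin(85.0°)) = 2.528 + j28.89 V
  V2 = 196·(cos(-45.0°) + j·sin(-45.0°)) = 138.6 - j138.6 V
Step 2 — Sum components: V_total = 141.1 - j109.7 V.
Step 3 — Convert to polar: |V_total| = 178.7 V, ∠V_total = -37.9°.

V_total = 178.7∠-37.9° V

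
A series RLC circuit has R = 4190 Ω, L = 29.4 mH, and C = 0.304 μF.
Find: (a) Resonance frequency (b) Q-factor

Step 1 — Resonance condition Im(Z)=0 gives ω₀ = 1/√(LC).
Step 2 — ω₀ = 1/√(0.0294·3.04e-07) = 1.058e+04 rad/s.
Step 3 — f₀ = ω₀/(2π) = 1683 Hz.
Step 4 — Series Q: Q = ω₀L/R = 1.058e+04·0.0294/4190 = 0.07422.

(a) f₀ = 1683 Hz  (b) Q = 0.07422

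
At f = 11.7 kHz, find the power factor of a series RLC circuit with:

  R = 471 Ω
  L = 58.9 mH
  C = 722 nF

Step 1 — Angular frequency: ω = 2π·f = 2π·1.17e+04 = 7.351e+04 rad/s.
Step 2 — Component impedances:
  R: Z = R = 471 Ω
  L: Z = jωL = j·7.351e+04·0.0589 = 0 + j4330 Ω
  C: Z = 1/(jωC) = -j/(ω·C) = 0 - j18.84 Ω
Step 3 — Series combination: Z_total = R + L + C = 471 + j4311 Ω = 4337∠83.8° Ω.
Step 4 — Power factor: PF = cos(φ) = Re(Z)/|Z| = 471/4337 = 0.1086.
Step 5 — Type: Im(Z) = 4311 ⇒ lagging (phase φ = 83.8°).

PF = 0.1086 (lagging, φ = 83.8°)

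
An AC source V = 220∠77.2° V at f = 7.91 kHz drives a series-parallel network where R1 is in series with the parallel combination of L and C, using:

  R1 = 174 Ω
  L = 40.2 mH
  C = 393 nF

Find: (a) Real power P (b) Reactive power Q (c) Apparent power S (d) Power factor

Step 1 — Angular frequency: ω = 2π·f = 2π·7910 = 4.97e+04 rad/s.
Step 2 — Component impedances:
  R1: Z = R = 174 Ω
  L: Z = jωL = j·4.97e+04·0.0402 = 0 + j1998 Ω
  C: Z = 1/(jωC) = -j/(ω·C) = 0 - j51.2 Ω
Step 3 — Parallel branch: L || C = 1/(1/L + 1/C) = 0 - j52.54 Ω.
Step 4 — Series with R1: Z_total = R1 + (L || C) = 174 - j52.54 Ω = 181.8∠-16.8° Ω.
Step 5 — Source phasor: V = 220∠77.2° V = 48.74 + j214.5 V.
Step 6 — Current: I = V / Z = -0.0845 + j1.207 A = 1.21∠94.0° A.
Step 7 — Complex power: S = V·I* = 254.9 - j76.98 VA.
Step 8 — Real power: P = Re(S) = 254.9 W.
Step 9 — Reactive power: Q = Im(S) = -76.98 VAR.
Step 10 — Apparent power: |S| = 266.3 VA.
Step 11 — Power factor: PF = P/|S| = 0.9573 (leading).

(a) P = 254.9 W  (b) Q = -76.98 VAR  (c) S = 266.3 VA  (d) PF = 0.9573 (leading)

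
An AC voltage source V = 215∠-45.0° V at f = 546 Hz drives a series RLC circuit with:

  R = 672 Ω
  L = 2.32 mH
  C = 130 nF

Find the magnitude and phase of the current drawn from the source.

Step 1 — Angular frequency: ω = 2π·f = 2π·546 = 3431 rad/s.
Step 2 — Component impedances:
  R: Z = R = 672 Ω
  L: Z = jωL = j·3431·0.00232 = 0 + j7.959 Ω
  C: Z = 1/(jωC) = -j/(ω·C) = 0 - j2242 Ω
Step 3 — Series combination: Z_total = R + L + C = 672 - j2234 Ω = 2333∠-73.3° Ω.
Step 4 — Source phasor: V = 215∠-45.0° V = 152 - j152 V.
Step 5 — Ohm's law: I = V / Z_total = (152 - j152) / (672 - j2234) = 0.08117 + j0.04363 A.
Step 6 — Convert to polar: |I| = 0.09215 A, ∠I = 28.3°.

I = 0.09215∠28.3° A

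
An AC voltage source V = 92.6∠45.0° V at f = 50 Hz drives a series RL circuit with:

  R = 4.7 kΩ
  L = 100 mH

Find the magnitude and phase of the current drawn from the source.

Step 1 — Angular frequency: ω = 2π·f = 2π·50 = 314.2 rad/s.
Step 2 — Component impedances:
  R: Z = R = 4700 Ω
  L: Z = jωL = j·314.2·0.1 = 0 + j31.42 Ω
Step 3 — Series combination: Z_total = R + L = 4700 + j31.42 Ω = 4700∠0.4° Ω.
Step 4 — Source phasor: V = 92.6∠45.0° V = 65.48 + j65.48 V.
Step 5 — Ohm's law: I = V / Z_total = (65.48 + j65.48) / (4700 + j31.42) = 0.01402 + j0.01384 A.
Step 6 — Convert to polar: |I| = 0.0197 A, ∠I = 44.6°.

I = 0.0197∠44.6° A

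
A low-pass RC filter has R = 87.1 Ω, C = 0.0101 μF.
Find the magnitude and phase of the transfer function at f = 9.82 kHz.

Step 1 — Angular frequency: ω = 2π·9820 = 6.17e+04 rad/s.
Step 2 — Transfer function: H(jω) = 1/(1 + jωRC).
Step 3 — Denominator: 1 + jωRC = 1 + j·6.17e+04·87.1·1.01e-08 = 1 + j0.05428.
Step 4 — H = 0.9971 - j0.05412.
Step 5 — Magnitude: |H| = 0.9985 (-0.0 dB); phase: φ = -3.1°.

|H| = 0.9985 (-0.0 dB), φ = -3.1°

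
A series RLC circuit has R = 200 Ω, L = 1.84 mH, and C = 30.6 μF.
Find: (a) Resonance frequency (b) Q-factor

Step 1 — Resonance condition Im(Z)=0 gives ω₀ = 1/√(LC).
Step 2 — ω₀ = 1/√(0.00184·3.06e-05) = 4214 rad/s.
Step 3 — f₀ = ω₀/(2π) = 670.7 Hz.
Step 4 — Series Q: Q = ω₀L/R = 4214·0.00184/200 = 0.03877.

(a) f₀ = 670.7 Hz  (b) Q = 0.03877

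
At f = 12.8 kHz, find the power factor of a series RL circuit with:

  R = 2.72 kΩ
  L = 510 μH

Step 1 — Angular frequency: ω = 2π·f = 2π·1.28e+04 = 8.042e+04 rad/s.
Step 2 — Component impedances:
  R: Z = R = 2720 Ω
  L: Z = jωL = j·8.042e+04·0.00051 = 0 + j41.02 Ω
Step 3 — Series combination: Z_total = R + L = 2720 + j41.02 Ω = 2720∠0.9° Ω.
Step 4 — Power factor: PF = cos(φ) = Re(Z)/|Z| = 2720/2720.3 = 0.9999.
Step 5 — Type: Im(Z) = 41.02 ⇒ lagging (phase φ = 0.9°).

PF = 0.9999 (lagging, φ = 0.9°)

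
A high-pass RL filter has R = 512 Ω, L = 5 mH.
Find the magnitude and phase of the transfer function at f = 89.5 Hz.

Step 1 — Angular frequency: ω = 2π·89.5 = 562.3 rad/s.
Step 2 — Transfer function: H(jω) = jωL/(R + jωL).
Step 3 — Numerator jωL = j·2.812; denominator R + jωL = 512 + j2.812.
Step 4 — H = 3.016e-05 + j0.005491.
Step 5 — Magnitude: |H| = 0.005492 (-45.2 dB); phase: φ = 89.7°.

|H| = 0.005492 (-45.2 dB), φ = 89.7°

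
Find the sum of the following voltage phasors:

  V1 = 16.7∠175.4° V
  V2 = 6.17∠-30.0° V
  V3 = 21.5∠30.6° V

Step 1 — Convert each phasor to rectangular form:
  V1 = 16.7·(cos(175.4°) + j·sin(175.4°)) = -16.65 + j1.339 V
  V2 = 6.17·(cos(-30.0°) + j·sin(-30.0°)) = 5.343 - j3.085 V
  V3 = 21.5·(cos(30.6°) + j·sin(30.6°)) = 18.51 + j10.94 V
Step 2 — Sum components: V_total = 7.203 + j9.199 V.
Step 3 — Convert to polar: |V_total| = 11.68 V, ∠V_total = 51.9°.

V_total = 11.68∠51.9° V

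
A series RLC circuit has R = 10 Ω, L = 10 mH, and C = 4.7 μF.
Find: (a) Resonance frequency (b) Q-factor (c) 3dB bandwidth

Step 1 — Resonance: ω₀ = 1/√(LC) = 1/√(0.01·4.7e-06) = 4613 rad/s.
Step 2 — f₀ = ω₀/(2π) = 734.1 Hz.
Step 3 — Series Q: Q = ω₀L/R = 4613·0.01/10 = 4.613.
Step 4 — Bandwidth: Δω = ω₀/Q = 1000 rad/s; BW = Δω/(2π) = 159.2 Hz.

(a) f₀ = 734.1 Hz  (b) Q = 4.613  (c) BW = 159.2 Hz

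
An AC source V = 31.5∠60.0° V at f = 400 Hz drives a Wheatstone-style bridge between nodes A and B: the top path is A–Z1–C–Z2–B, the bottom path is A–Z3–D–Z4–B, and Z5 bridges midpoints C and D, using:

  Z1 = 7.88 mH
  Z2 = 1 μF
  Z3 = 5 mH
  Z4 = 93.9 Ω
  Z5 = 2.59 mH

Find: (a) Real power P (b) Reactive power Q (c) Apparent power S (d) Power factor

Step 1 — Angular frequency: ω = 2π·f = 2π·400 = 2513 rad/s.
Step 2 — Component impedances:
  Z1: Z = jωL = j·2513·0.00788 = 0 + j19.8 Ω
  Z2: Z = 1/(jωC) = -j/(ω·C) = 0 - j397.9 Ω
  Z3: Z = jωL = j·2513·0.005 = 0 + j12.57 Ω
  Z4: Z = R = 93.9 Ω
  Z5: Z = jωL = j·2513·0.00259 = 0 + j6.509 Ω
Step 3 — Bridge requires nodal analysis (the Z5 bridge couples midpoints C and D, so the two paths cannot be reduced to a simple series/parallel combination). Setting node B to ground and injecting 1 A at node A, the 3-node admittance system at A, C, D solves to V_A = Z_AB = 89.77 - j12.96 Ω = 90.7∠-8.2° Ω.
Step 4 — Source phasor: V = 31.5∠60.0° V = 15.75 + j27.28 V.
Step 5 — Current: I = V / Z = 0.1289 + j0.3225 A = 0.3473∠68.2° A.
Step 6 — Complex power: S = V·I* = 10.83 - j1.563 VA.
Step 7 — Real power: P = Re(S) = 10.83 W.
Step 8 — Reactive power: Q = Im(S) = -1.563 VAR.
Step 9 — Apparent power: |S| = 10.94 VA.
Step 10 — Power factor: PF = P/|S| = 0.9897 (leading).

(a) P = 10.83 W  (b) Q = -1.563 VAR  (c) S = 10.94 VA  (d) PF = 0.9897 (leading)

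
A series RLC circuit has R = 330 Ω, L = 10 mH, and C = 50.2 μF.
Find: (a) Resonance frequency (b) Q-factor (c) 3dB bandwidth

Step 1 — Resonance: ω₀ = 1/√(LC) = 1/√(0.01·5.02e-05) = 1411 rad/s.
Step 2 — f₀ = ω₀/(2π) = 224.6 Hz.
Step 3 — Series Q: Q = ω₀L/R = 1411·0.01/330 = 0.04277.
Step 4 — Bandwidth: Δω = ω₀/Q = 3.3e+04 rad/s; BW = Δω/(2π) = 5252 Hz.

(a) f₀ = 224.6 Hz  (b) Q = 0.04277  (c) BW = 5252 Hz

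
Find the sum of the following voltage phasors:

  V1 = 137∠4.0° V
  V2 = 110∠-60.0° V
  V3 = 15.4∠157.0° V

Step 1 — Convert each phasor to rectangular form:
  V1 = 137·(cos(4.0°) + j·sin(4.0°)) = 136.7 + j9.557 V
  V2 = 110·(cos(-60.0°) + j·sin(-60.0°)) = 55 - j95.26 V
  V3 = 15.4·(cos(157.0°) + j·sin(157.0°)) = -14.18 + j6.017 V
Step 2 — Sum components: V_total = 177.5 - j79.69 V.
Step 3 — Convert to polar: |V_total| = 194.6 V, ∠V_total = -24.2°.

V_total = 194.6∠-24.2° V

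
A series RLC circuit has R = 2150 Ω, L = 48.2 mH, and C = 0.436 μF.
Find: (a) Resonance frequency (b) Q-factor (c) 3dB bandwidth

Step 1 — Resonance: ω₀ = 1/√(LC) = 1/√(0.0482·4.36e-07) = 6898 rad/s.
Step 2 — f₀ = ω₀/(2π) = 1098 Hz.
Step 3 — Series Q: Q = ω₀L/R = 6898·0.0482/2150 = 0.1546.
Step 4 — Bandwidth: Δω = ω₀/Q = 4.461e+04 rad/s; BW = Δω/(2π) = 7099 Hz.

(a) f₀ = 1098 Hz  (b) Q = 0.1546  (c) BW = 7099 Hz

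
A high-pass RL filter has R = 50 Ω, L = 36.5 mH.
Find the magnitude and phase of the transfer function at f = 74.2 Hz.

Step 1 — Angular frequency: ω = 2π·74.2 = 466.2 rad/s.
Step 2 — Transfer function: H(jω) = jωL/(R + jωL).
Step 3 — Numerator jωL = j·17.02; denominator R + jωL = 50 + j17.02.
Step 4 — H = 0.1038 + j0.305.
Step 5 — Magnitude: |H| = 0.3222 (-9.8 dB); phase: φ = 71.2°.

|H| = 0.3222 (-9.8 dB), φ = 71.2°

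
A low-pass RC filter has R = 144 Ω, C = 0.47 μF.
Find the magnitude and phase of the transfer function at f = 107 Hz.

Step 1 — Angular frequency: ω = 2π·107 = 672.3 rad/s.
Step 2 — Transfer function: H(jω) = 1/(1 + jωRC).
Step 3 — Denominator: 1 + jωRC = 1 + j·672.3·144·4.7e-07 = 1 + j0.0455.
Step 4 — H = 0.9979 - j0.04541.
Step 5 — Magnitude: |H| = 0.999 (-0.0 dB); phase: φ = -2.6°.

|H| = 0.999 (-0.0 dB), φ = -2.6°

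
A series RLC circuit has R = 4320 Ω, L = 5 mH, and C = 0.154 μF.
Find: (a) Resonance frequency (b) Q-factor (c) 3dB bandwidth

Step 1 — Resonance: ω₀ = 1/√(LC) = 1/√(0.005·1.54e-07) = 3.604e+04 rad/s.
Step 2 — f₀ = ω₀/(2π) = 5736 Hz.
Step 3 — Series Q: Q = ω₀L/R = 3.604e+04·0.005/4320 = 0.04171.
Step 4 — Bandwidth: Δω = ω₀/Q = 8.64e+05 rad/s; BW = Δω/(2π) = 1.375e+05 Hz.

(a) f₀ = 5736 Hz  (b) Q = 0.04171  (c) BW = 1.375e+05 Hz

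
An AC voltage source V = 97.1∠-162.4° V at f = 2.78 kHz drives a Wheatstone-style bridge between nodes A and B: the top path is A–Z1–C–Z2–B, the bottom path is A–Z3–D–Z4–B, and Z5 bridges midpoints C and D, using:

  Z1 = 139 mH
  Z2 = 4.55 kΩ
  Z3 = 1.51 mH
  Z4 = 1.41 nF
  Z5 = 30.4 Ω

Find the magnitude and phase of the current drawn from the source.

Step 1 — Angular frequency: ω = 2π·f = 2π·2780 = 1.747e+04 rad/s.
Step 2 — Component impedances:
  Z1: Z = jωL = j·1.747e+04·0.139 = 0 + j2428 Ω
  Z2: Z = R = 4550 Ω
  Z3: Z = jωL = j·1.747e+04·0.00151 = 0 + j26.38 Ω
  Z4: Z = 1/(jωC) = -j/(ω·C) = 0 - j4.06e+04 Ω
  Z5: Z = R = 30.4 Ω
Step 3 — Bridge requires nodal analysis (the Z5 bridge couples midpoints C and D, so the two paths cannot be reduced to a simple series/parallel combination). Setting node B to ground and injecting 1 A at node A, the 3-node admittance system at A, C, D solves to V_A = Z_AB = 4522 - j483.7 Ω = 4548∠-6.1° Ω.
Step 4 — Source phasor: V = 97.1∠-162.4° V = -92.55 - j29.36 V.
Step 5 — Ohm's law: I = V / Z_total = (-92.55 - j29.36) / (4522 - j483.7) = -0.01955 - j0.008583 A.
Step 6 — Convert to polar: |I| = 0.02135 A, ∠I = -156.3°.

I = 0.02135∠-156.3° A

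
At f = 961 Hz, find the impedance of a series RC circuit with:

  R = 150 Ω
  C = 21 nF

Step 1 — Angular frequency: ω = 2π·f = 2π·961 = 6038 rad/s.
Step 2 — Component impedances:
  R: Z = R = 150 Ω
  C: Z = 1/(jωC) = -j/(ω·C) = 0 - j7886 Ω
Step 3 — Series combination: Z_total = R + C = 150 - j7886 Ω = 7888∠-88.9° Ω.

Z = 150 - j7886 Ω = 7888∠-88.9° Ω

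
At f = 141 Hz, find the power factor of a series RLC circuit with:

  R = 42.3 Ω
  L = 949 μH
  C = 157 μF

Step 1 — Angular frequency: ω = 2π·f = 2π·141 = 885.9 rad/s.
Step 2 — Component impedances:
  R: Z = R = 42.3 Ω
  L: Z = jωL = j·885.9·0.000949 = 0 + j0.8407 Ω
  C: Z = 1/(jωC) = -j/(ω·C) = 0 - j7.19 Ω
Step 3 — Series combination: Z_total = R + L + C = 42.3 - j6.349 Ω = 42.77∠-8.5° Ω.
Step 4 — Power factor: PF = cos(φ) = Re(Z)/|Z| = 42.3/42.774 = 0.9889.
Step 5 — Type: Im(Z) = -6.349 ⇒ leading (phase φ = -8.5°).

PF = 0.9889 (leading, φ = -8.5°)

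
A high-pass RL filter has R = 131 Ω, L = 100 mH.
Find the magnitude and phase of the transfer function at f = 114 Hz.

Step 1 — Angular frequency: ω = 2π·114 = 716.3 rad/s.
Step 2 — Transfer function: H(jω) = jωL/(R + jωL).
Step 3 — Numerator jωL = j·71.63; denominator R + jωL = 131 + j71.63.
Step 4 — H = 0.2302 + j0.4209.
Step 5 — Magnitude: |H| = 0.4797 (-6.4 dB); phase: φ = 61.3°.

|H| = 0.4797 (-6.4 dB), φ = 61.3°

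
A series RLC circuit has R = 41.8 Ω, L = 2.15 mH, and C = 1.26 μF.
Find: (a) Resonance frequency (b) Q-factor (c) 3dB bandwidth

Step 1 — Resonance condition Im(Z)=0 gives ω₀ = 1/√(LC).
Step 2 — ω₀ = 1/√(0.00215·1.26e-06) = 1.921e+04 rad/s.
Step 3 — f₀ = ω₀/(2π) = 3058 Hz.
Step 4 — Series Q: Q = ω₀L/R = 1.921e+04·0.00215/41.8 = 0.9882.
Step 5 — 3dB bandwidth: Δω = ω₀/Q = 1.944e+04 rad/s; BW = Δω/(2π) = 3094 Hz.

(a) f₀ = 3058 Hz  (b) Q = 0.9882  (c) BW = 3094 Hz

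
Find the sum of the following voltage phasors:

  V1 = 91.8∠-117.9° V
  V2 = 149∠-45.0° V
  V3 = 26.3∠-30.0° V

Step 1 — Convert each phasor to rectangular form:
  V1 = 91.8·(cos(-117.9°) + j·sin(-117.9°)) = -42.96 - j81.13 V
  V2 = 149·(cos(-45.0°) + j·sin(-45.0°)) = 105.4 - j105.4 V
  V3 = 26.3·(cos(-30.0°) + j·sin(-30.0°)) = 22.78 - j13.15 V
Step 2 — Sum components: V_total = 85.18 - j199.6 V.
Step 3 — Convert to polar: |V_total| = 217.1 V, ∠V_total = -66.9°.

V_total = 217.1∠-66.9° V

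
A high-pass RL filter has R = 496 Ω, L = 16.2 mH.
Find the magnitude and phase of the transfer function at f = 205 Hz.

Step 1 — Angular frequency: ω = 2π·205 = 1288 rad/s.
Step 2 — Transfer function: H(jω) = jωL/(R + jωL).
Step 3 — Numerator jωL = j·20.87; denominator R + jωL = 496 + j20.87.
Step 4 — H = 0.001767 + j0.042.
Step 5 — Magnitude: |H| = 0.04203 (-27.5 dB); phase: φ = 87.6°.

|H| = 0.04203 (-27.5 dB), φ = 87.6°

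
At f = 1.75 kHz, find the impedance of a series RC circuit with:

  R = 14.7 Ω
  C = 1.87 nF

Step 1 — Angular frequency: ω = 2π·f = 2π·1750 = 1.1e+04 rad/s.
Step 2 — Component impedances:
  R: Z = R = 14.7 Ω
  C: Z = 1/(jωC) = -j/(ω·C) = 0 - j4.863e+04 Ω
Step 3 — Series combination: Z_total = R + C = 14.7 - j4.863e+04 Ω = 4.863e+04∠-90.0° Ω.

Z = 14.7 - j4.863e+04 Ω = 4.863e+04∠-90.0° Ω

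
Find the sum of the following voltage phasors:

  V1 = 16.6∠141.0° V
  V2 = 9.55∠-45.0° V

Step 1 — Convert each phasor to rectangular form:
  V1 = 16.6·(cos(141.0°) + j·sin(141.0°)) = -12.9 + j10.45 V
  V2 = 9.55·(cos(-45.0°) + j·sin(-45.0°)) = 6.753 - j6.753 V
Step 2 — Sum components: V_total = -6.148 + j3.694 V.
Step 3 — Convert to polar: |V_total| = 7.172 V, ∠V_total = 149.0°.

V_total = 7.172∠149.0° V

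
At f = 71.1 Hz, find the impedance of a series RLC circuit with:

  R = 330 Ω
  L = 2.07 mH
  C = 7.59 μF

Step 1 — Angular frequency: ω = 2π·f = 2π·71.1 = 446.7 rad/s.
Step 2 — Component impedances:
  R: Z = R = 330 Ω
  L: Z = jωL = j·446.7·0.00207 = 0 + j0.9247 Ω
  C: Z = 1/(jωC) = -j/(ω·C) = 0 - j294.9 Ω
Step 3 — Series combination: Z_total = R + L + C = 330 - j294 Ω = 442∠-41.7° Ω.

Z = 330 - j294 Ω = 442∠-41.7° Ω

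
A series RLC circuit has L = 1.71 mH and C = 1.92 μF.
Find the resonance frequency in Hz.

Step 1 — Resonance condition Im(Z)=0 gives ω₀ = 1/√(LC).
Step 2 — ω₀ = 1/√(0.00171·1.92e-06) = 1.745e+04 rad/s.
Step 3 — f₀ = ω₀/(2π) = 2778 Hz.

f₀ = 2778 Hz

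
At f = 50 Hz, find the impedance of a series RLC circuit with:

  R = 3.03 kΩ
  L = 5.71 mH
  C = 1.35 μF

Step 1 — Angular frequency: ω = 2π·f = 2π·50 = 314.2 rad/s.
Step 2 — Component impedances:
  R: Z = R = 3030 Ω
  L: Z = jωL = j·314.2·0.00571 = 0 + j1.794 Ω
  C: Z = 1/(jωC) = -j/(ω·C) = 0 - j2358 Ω
Step 3 — Series combination: Z_total = R + L + C = 3030 - j2356 Ω = 3838∠-37.9° Ω.

Z = 3030 - j2356 Ω = 3838∠-37.9° Ω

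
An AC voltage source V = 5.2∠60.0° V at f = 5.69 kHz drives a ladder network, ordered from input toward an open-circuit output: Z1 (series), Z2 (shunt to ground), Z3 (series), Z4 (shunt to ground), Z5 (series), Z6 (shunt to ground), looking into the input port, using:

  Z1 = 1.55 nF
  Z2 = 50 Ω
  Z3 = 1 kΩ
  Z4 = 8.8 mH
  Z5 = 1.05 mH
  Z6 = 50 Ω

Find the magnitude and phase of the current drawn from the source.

Step 1 — Angular frequency: ω = 2π·f = 2π·5690 = 3.575e+04 rad/s.
Step 2 — Component impedances:
  Z1: Z = 1/(jωC) = -j/(ω·C) = 0 - j1.805e+04 Ω
  Z2: Z = R = 50 Ω
  Z3: Z = R = 1000 Ω
  Z4: Z = jωL = j·3.575e+04·0.0088 = 0 + j314.6 Ω
  Z5: Z = jωL = j·3.575e+04·0.00105 = 0 + j37.54 Ω
  Z6: Z = R = 50 Ω
Step 3 — Ladder network (open output): work backward from the far end, alternating series and parallel combinations. Z_in = 47.71 - j1.805e+04 Ω = 1.805e+04∠-89.8° Ω.
Step 4 — Source phasor: V = 5.2∠60.0° V = 2.6 + j4.503 V.
Step 5 — Ohm's law: I = V / Z_total = (2.6 + j4.503) / (47.71 - j1.805e+04) = -0.0002492 + j0.0001447 A.
Step 6 — Convert to polar: |I| = 0.0002882 A, ∠I = 149.8°.

I = 0.0002882∠149.8° A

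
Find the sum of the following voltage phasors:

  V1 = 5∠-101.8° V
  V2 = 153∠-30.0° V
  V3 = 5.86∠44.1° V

Step 1 — Convert each phasor to rectangular form:
  V1 = 5·(cos(-101.8°) + j·sin(-101.8°)) = -1.022 - j4.894 V
  V2 = 153·(cos(-30.0°) + j·sin(-30.0°)) = 132.5 - j76.5 V
  V3 = 5.86·(cos(44.1°) + j·sin(44.1°)) = 4.208 + j4.078 V
Step 2 — Sum components: V_total = 135.7 - j77.32 V.
Step 3 — Convert to polar: |V_total| = 156.2 V, ∠V_total = -29.7°.

V_total = 156.2∠-29.7° V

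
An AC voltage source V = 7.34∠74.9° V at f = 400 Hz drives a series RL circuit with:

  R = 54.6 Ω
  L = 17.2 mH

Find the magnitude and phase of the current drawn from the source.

Step 1 — Angular frequency: ω = 2π·f = 2π·400 = 2513 rad/s.
Step 2 — Component impedances:
  R: Z = R = 54.6 Ω
  L: Z = jωL = j·2513·0.0172 = 0 + j43.23 Ω
Step 3 — Series combination: Z_total = R + L = 54.6 + j43.23 Ω = 69.64∠38.4° Ω.
Step 4 — Source phasor: V = 7.34∠74.9° V = 1.912 + j7.087 V.
Step 5 — Ohm's law: I = V / Z_total = (1.912 + j7.087) / (54.6 + j43.23) = 0.08469 + j0.06274 A.
Step 6 — Convert to polar: |I| = 0.1054 A, ∠I = 36.5°.

I = 0.1054∠36.5° A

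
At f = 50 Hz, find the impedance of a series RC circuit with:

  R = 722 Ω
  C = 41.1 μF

Step 1 — Angular frequency: ω = 2π·f = 2π·50 = 314.2 rad/s.
Step 2 — Component impedances:
  R: Z = R = 722 Ω
  C: Z = 1/(jωC) = -j/(ω·C) = 0 - j77.45 Ω
Step 3 — Series combination: Z_total = R + C = 722 - j77.45 Ω = 726.1∠-6.1° Ω.

Z = 722 - j77.45 Ω = 726.1∠-6.1° Ω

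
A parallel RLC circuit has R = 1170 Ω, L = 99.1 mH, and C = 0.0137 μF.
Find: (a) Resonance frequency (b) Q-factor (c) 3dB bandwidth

Step 1 — Resonance: ω₀ = 1/√(LC) = 1/√(0.0991·1.37e-08) = 2.714e+04 rad/s.
Step 2 — f₀ = ω₀/(2π) = 4319 Hz.
Step 3 — Parallel Q: Q = R/(ω₀L) = 1170/(2.714e+04·0.0991) = 0.435.
Step 4 — Bandwidth: Δω = ω₀/Q = 6.239e+04 rad/s; BW = Δω/(2π) = 9929 Hz.

(a) f₀ = 4319 Hz  (b) Q = 0.435  (c) BW = 9929 Hz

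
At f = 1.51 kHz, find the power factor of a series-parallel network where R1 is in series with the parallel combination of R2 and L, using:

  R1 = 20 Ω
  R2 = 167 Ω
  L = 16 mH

Step 1 — Angular frequency: ω = 2π·f = 2π·1510 = 9488 rad/s.
Step 2 — Component impedances:
  R1: Z = R = 20 Ω
  R2: Z = R = 167 Ω
  L: Z = jωL = j·9488·0.016 = 0 + j151.8 Ω
Step 3 — Parallel branch: R2 || L = 1/(1/R2 + 1/L) = 75.56 + j83.12 Ω.
Step 4 — Series with R1: Z_total = R1 + (R2 || L) = 95.56 + j83.12 Ω = 126.7∠41.0° Ω.
Step 5 — Power factor: PF = cos(φ) = Re(Z)/|Z| = 95.557/126.65 = 0.7545.
Step 6 — Type: Im(Z) = 83.12 ⇒ lagging (phase φ = 41.0°).

PF = 0.7545 (lagging, φ = 41.0°)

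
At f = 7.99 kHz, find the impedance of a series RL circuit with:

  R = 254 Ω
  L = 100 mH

Step 1 — Angular frequency: ω = 2π·f = 2π·7990 = 5.02e+04 rad/s.
Step 2 — Component impedances:
  R: Z = R = 254 Ω
  L: Z = jωL = j·5.02e+04·0.1 = 0 + j5020 Ω
Step 3 — Series combination: Z_total = R + L = 254 + j5020 Ω = 5027∠87.1° Ω.

Z = 254 + j5020 Ω = 5027∠87.1° Ω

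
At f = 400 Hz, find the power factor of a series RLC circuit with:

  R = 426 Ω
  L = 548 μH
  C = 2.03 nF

Step 1 — Angular frequency: ω = 2π·f = 2π·400 = 2513 rad/s.
Step 2 — Component impedances:
  R: Z = R = 426 Ω
  L: Z = jωL = j·2513·0.000548 = 0 + j1.377 Ω
  C: Z = 1/(jωC) = -j/(ω·C) = 0 - j1.96e+05 Ω
Step 3 — Series combination: Z_total = R + L + C = 426 - j1.96e+05 Ω = 1.96e+05∠-89.9° Ω.
Step 4 — Power factor: PF = cos(φ) = Re(Z)/|Z| = 426/1.96e+05 = 0.002173.
Step 5 — Type: Im(Z) = -1.96e+05 ⇒ leading (phase φ = -89.9°).

PF = 0.002173 (leading, φ = -89.9°)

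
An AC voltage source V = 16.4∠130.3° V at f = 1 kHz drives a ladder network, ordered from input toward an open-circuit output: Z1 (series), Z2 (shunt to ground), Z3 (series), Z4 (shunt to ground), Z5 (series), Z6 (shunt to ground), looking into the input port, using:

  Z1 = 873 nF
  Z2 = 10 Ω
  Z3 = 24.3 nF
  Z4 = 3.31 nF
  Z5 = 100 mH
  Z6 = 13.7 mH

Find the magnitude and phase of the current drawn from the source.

Step 1 — Angular frequency: ω = 2π·f = 2π·1000 = 6283 rad/s.
Step 2 — Component impedances:
  Z1: Z = 1/(jωC) = -j/(ω·C) = 0 - j182.3 Ω
  Z2: Z = R = 10 Ω
  Z3: Z = 1/(jωC) = -j/(ω·C) = 0 - j6550 Ω
  Z4: Z = 1/(jωC) = -j/(ω·C) = 0 - j4.808e+04 Ω
  Z5: Z = jωL = j·6283·0.1 = 0 + j628.3 Ω
  Z6: Z = jωL = j·6283·0.0137 = 0 + j86.08 Ω
Step 3 — Ladder network (open output): work backward from the far end, alternating series and parallel combinations. Z_in = 10 - j182.3 Ω = 182.6∠-86.9° Ω.
Step 4 — Source phasor: V = 16.4∠130.3° V = -10.61 + j12.51 V.
Step 5 — Ohm's law: I = V / Z_total = (-10.61 + j12.51) / (10 - j182.3) = -0.07158 - j0.05425 A.
Step 6 — Convert to polar: |I| = 0.08981 A, ∠I = -142.8°.

I = 0.08981∠-142.8° A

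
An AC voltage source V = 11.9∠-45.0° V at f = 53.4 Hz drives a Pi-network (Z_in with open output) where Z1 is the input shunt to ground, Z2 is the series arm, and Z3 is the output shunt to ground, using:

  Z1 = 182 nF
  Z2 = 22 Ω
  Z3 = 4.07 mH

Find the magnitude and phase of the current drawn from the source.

Step 1 — Angular frequency: ω = 2π·f = 2π·53.4 = 335.5 rad/s.
Step 2 — Component impedances:
  Z1: Z = 1/(jωC) = -j/(ω·C) = 0 - j1.638e+04 Ω
  Z2: Z = R = 22 Ω
  Z3: Z = jωL = j·335.5·0.00407 = 0 + j1.366 Ω
Step 3 — With open output, the series arm Z2 and the output shunt Z3 appear in series to ground: Z2 + Z3 = 22 + j1.366 Ω.
Step 4 — Parallel with input shunt Z1: Z_in = Z1 || (Z2 + Z3) = 22 + j1.336 Ω = 22.04∠3.5° Ω.
Step 5 — Source phasor: V = 11.9∠-45.0° V = 8.415 - j8.415 V.
Step 6 — Ohm's law: I = V / Z_total = (8.415 - j8.415) / (22 + j1.336) = 0.3579 - j0.4041 A.
Step 7 — Convert to polar: |I| = 0.5398 A, ∠I = -48.5°.

I = 0.5398∠-48.5° A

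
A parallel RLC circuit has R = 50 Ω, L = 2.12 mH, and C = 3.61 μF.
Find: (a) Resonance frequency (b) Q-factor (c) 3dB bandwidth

Step 1 — Resonance: ω₀ = 1/√(LC) = 1/√(0.00212·3.61e-06) = 1.143e+04 rad/s.
Step 2 — f₀ = ω₀/(2π) = 1819 Hz.
Step 3 — Parallel Q: Q = R/(ω₀L) = 50/(1.143e+04·0.00212) = 2.063.
Step 4 — Bandwidth: Δω = ω₀/Q = 5540 rad/s; BW = Δω/(2π) = 881.7 Hz.

(a) f₀ = 1819 Hz  (b) Q = 2.063  (c) BW = 881.7 Hz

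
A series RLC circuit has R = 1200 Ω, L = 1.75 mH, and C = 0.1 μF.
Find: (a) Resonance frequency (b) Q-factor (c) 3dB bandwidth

Step 1 — Resonance: ω₀ = 1/√(LC) = 1/√(0.00175·1e-07) = 7.559e+04 rad/s.
Step 2 — f₀ = ω₀/(2π) = 1.203e+04 Hz.
Step 3 — Series Q: Q = ω₀L/R = 7.559e+04·0.00175/1200 = 0.1102.
Step 4 — Bandwidth: Δω = ω₀/Q = 6.857e+05 rad/s; BW = Δω/(2π) = 1.091e+05 Hz.

(a) f₀ = 1.203e+04 Hz  (b) Q = 0.1102  (c) BW = 1.091e+05 Hz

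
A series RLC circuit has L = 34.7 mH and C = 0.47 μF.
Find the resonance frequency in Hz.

Step 1 — Resonance condition Im(Z)=0 gives ω₀ = 1/√(LC).
Step 2 — ω₀ = 1/√(0.0347·4.7e-07) = 7830 rad/s.
Step 3 — f₀ = ω₀/(2π) = 1246 Hz.

f₀ = 1246 Hz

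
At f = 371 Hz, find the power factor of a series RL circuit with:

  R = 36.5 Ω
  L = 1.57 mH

Step 1 — Angular frequency: ω = 2π·f = 2π·371 = 2331 rad/s.
Step 2 — Component impedances:
  R: Z = R = 36.5 Ω
  L: Z = jωL = j·2331·0.00157 = 0 + j3.66 Ω
Step 3 — Series combination: Z_total = R + L = 36.5 + j3.66 Ω = 36.68∠5.7° Ω.
Step 4 — Power factor: PF = cos(φ) = Re(Z)/|Z| = 36.5/36.683 = 0.995.
Step 5 — Type: Im(Z) = 3.66 ⇒ lagging (phase φ = 5.7°).

PF = 0.995 (lagging, φ = 5.7°)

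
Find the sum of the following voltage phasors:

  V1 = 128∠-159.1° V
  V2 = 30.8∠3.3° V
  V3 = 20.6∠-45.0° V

Step 1 — Convert each phasor to rectangular form:
  V1 = 128·(cos(-159.1°) + j·sin(-159.1°)) = -119.6 - j45.66 V
  V2 = 30.8·(cos(3.3°) + j·sin(3.3°)) = 30.75 + j1.773 V
  V3 = 20.6·(cos(-45.0°) + j·sin(-45.0°)) = 14.57 - j14.57 V
Step 2 — Sum components: V_total = -74.26 - j58.46 V.
Step 3 — Convert to polar: |V_total| = 94.51 V, ∠V_total = -141.8°.

V_total = 94.51∠-141.8° V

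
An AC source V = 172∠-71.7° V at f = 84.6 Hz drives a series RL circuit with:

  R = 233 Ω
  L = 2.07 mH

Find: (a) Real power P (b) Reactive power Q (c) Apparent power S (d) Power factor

Step 1 — Angular frequency: ω = 2π·f = 2π·84.6 = 531.6 rad/s.
Step 2 — Component impedances:
  R: Z = R = 233 Ω
  L: Z = jωL = j·531.6·0.00207 = 0 + j1.1 Ω
Step 3 — Series combination: Z_total = R + L = 233 + j1.1 Ω = 233∠0.3° Ω.
Step 4 — Source phasor: V = 172∠-71.7° V = 54.01 - j163.3 V.
Step 5 — Current: I = V / Z = 0.2285 - j0.7019 A = 0.7382∠-72.0° A.
Step 6 — Complex power: S = V·I* = 127 + j0.5996 VA.
Step 7 — Real power: P = Re(S) = 127 W.
Step 8 — Reactive power: Q = Im(S) = 0.5996 VAR.
Step 9 — Apparent power: |S| = 127 VA.
Step 10 — Power factor: PF = P/|S| = 1 (lagging).

(a) P = 127 W  (b) Q = 0.5996 VAR  (c) S = 127 VA  (d) PF = 1 (lagging)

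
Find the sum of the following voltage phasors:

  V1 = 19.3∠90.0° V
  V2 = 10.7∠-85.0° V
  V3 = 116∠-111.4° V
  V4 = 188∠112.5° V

Step 1 — Convert each phasor to rectangular form:
  V1 = 19.3·(cos(90.0°) + j·sin(90.0°)) = 0 + j19.3 V
  V2 = 10.7·(cos(-85.0°) + j·sin(-85.0°)) = 0.9326 - j10.66 V
  V3 = 116·(cos(-111.4°) + j·sin(-111.4°)) = -42.33 - j108 V
  V4 = 188·(cos(112.5°) + j·sin(112.5°)) = -71.94 + j173.7 V
Step 2 — Sum components: V_total = -113.3 + j74.33 V.
Step 3 — Convert to polar: |V_total| = 135.5 V, ∠V_total = 146.7°.

V_total = 135.5∠146.7° V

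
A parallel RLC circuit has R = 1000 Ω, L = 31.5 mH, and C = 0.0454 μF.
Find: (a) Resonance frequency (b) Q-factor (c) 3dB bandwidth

Step 1 — Resonance: ω₀ = 1/√(LC) = 1/√(0.0315·4.54e-08) = 2.644e+04 rad/s.
Step 2 — f₀ = ω₀/(2π) = 4209 Hz.
Step 3 — Parallel Q: Q = R/(ω₀L) = 1000/(2.644e+04·0.0315) = 1.201.
Step 4 — Bandwidth: Δω = ω₀/Q = 2.203e+04 rad/s; BW = Δω/(2π) = 3506 Hz.

(a) f₀ = 4209 Hz  (b) Q = 1.201  (c) BW = 3506 Hz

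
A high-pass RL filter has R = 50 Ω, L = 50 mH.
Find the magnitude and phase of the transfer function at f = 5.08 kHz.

Step 1 — Angular frequency: ω = 2π·5080 = 3.192e+04 rad/s.
Step 2 — Transfer function: H(jω) = jωL/(R + jωL).
Step 3 — Numerator jωL = j·1596; denominator R + jωL = 50 + j1596.
Step 4 — H = 0.999 + j0.0313.
Step 5 — Magnitude: |H| = 0.9995 (-0.0 dB); phase: φ = 1.8°.

|H| = 0.9995 (-0.0 dB), φ = 1.8°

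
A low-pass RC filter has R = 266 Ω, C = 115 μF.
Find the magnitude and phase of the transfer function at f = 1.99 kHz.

Step 1 — Angular frequency: ω = 2π·1990 = 1.25e+04 rad/s.
Step 2 — Transfer function: H(jω) = 1/(1 + jωRC).
Step 3 — Denominator: 1 + jωRC = 1 + j·1.25e+04·266·0.000115 = 1 + j382.5.
Step 4 — H = 6.836e-06 - j0.002614.
Step 5 — Magnitude: |H| = 0.002614 (-51.7 dB); phase: φ = -89.9°.

|H| = 0.002614 (-51.7 dB), φ = -89.9°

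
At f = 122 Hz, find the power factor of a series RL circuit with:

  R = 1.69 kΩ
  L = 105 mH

Step 1 — Angular frequency: ω = 2π·f = 2π·122 = 766.5 rad/s.
Step 2 — Component impedances:
  R: Z = R = 1690 Ω
  L: Z = jωL = j·766.5·0.105 = 0 + j80.49 Ω
Step 3 — Series combination: Z_total = R + L = 1690 + j80.49 Ω = 1692∠2.7° Ω.
Step 4 — Power factor: PF = cos(φ) = Re(Z)/|Z| = 1690/1691.9 = 0.9989.
Step 5 — Type: Im(Z) = 80.49 ⇒ lagging (phase φ = 2.7°).

PF = 0.9989 (lagging, φ = 2.7°)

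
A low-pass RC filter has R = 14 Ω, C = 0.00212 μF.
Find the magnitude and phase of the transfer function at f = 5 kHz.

Step 1 — Angular frequency: ω = 2π·5000 = 3.142e+04 rad/s.
Step 2 — Transfer function: H(jω) = 1/(1 + jωRC).
Step 3 — Denominator: 1 + jωRC = 1 + j·3.142e+04·14·2.12e-09 = 1 + j0.0009324.
Step 4 — H = 1 - j0.0009324.
Step 5 — Magnitude: |H| = 1 (-0.0 dB); phase: φ = -0.1°.

|H| = 1 (-0.0 dB), φ = -0.1°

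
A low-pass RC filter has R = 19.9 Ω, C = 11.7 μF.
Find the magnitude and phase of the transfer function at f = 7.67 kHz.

Step 1 — Angular frequency: ω = 2π·7670 = 4.819e+04 rad/s.
Step 2 — Transfer function: H(jω) = 1/(1 + jωRC).
Step 3 — Denominator: 1 + jωRC = 1 + j·4.819e+04·19.9·1.17e-05 = 1 + j11.22.
Step 4 — H = 0.00788 - j0.08842.
Step 5 — Magnitude: |H| = 0.08877 (-21.0 dB); phase: φ = -84.9°.

|H| = 0.08877 (-21.0 dB), φ = -84.9°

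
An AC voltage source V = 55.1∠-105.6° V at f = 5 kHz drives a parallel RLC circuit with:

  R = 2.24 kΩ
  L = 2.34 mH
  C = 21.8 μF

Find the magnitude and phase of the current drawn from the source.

Step 1 — Angular frequency: ω = 2π·f = 2π·5000 = 3.142e+04 rad/s.
Step 2 — Component impedances:
  R: Z = R = 2240 Ω
  L: Z = jωL = j·3.142e+04·0.00234 = 0 + j73.51 Ω
  C: Z = 1/(jωC) = -j/(ω·C) = 0 - j1.46 Ω
Step 3 — Parallel combination: 1/Z_total = 1/R + 1/L + 1/C; Z_total = 0.0009908 - j1.49 Ω = 1.49∠-90.0° Ω.
Step 4 — Source phasor: V = 55.1∠-105.6° V = -14.82 - j53.07 V.
Step 5 — Ohm's law: I = V / Z_total = (-14.82 - j53.07) / (0.0009908 - j1.49) = 35.62 - j9.97 A.
Step 6 — Convert to polar: |I| = 36.99 A, ∠I = -15.6°.

I = 36.99∠-15.6° A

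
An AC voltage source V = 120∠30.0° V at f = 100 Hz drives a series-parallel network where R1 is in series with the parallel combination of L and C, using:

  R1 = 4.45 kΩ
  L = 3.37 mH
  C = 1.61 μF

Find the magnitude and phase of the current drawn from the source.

Step 1 — Angular frequency: ω = 2π·f = 2π·100 = 628.3 rad/s.
Step 2 — Component impedances:
  R1: Z = R = 4450 Ω
  L: Z = jωL = j·628.3·0.00337 = 0 + j2.117 Ω
  C: Z = 1/(jωC) = -j/(ω·C) = 0 - j988.5 Ω
Step 3 — Parallel branch: L || C = 1/(1/L + 1/C) = 0 + j2.122 Ω.
Step 4 — Series with R1: Z_total = R1 + (L || C) = 4450 + j2.122 Ω = 4450∠0.0° Ω.
Step 5 — Source phasor: V = 120∠30.0° V = 103.9 + j60 V.
Step 6 — Ohm's law: I = V / Z_total = (103.9 + j60) / (4450 + j2.122) = 0.02336 + j0.01347 A.
Step 7 — Convert to polar: |I| = 0.02697 A, ∠I = 30.0°.

I = 0.02697∠30.0° A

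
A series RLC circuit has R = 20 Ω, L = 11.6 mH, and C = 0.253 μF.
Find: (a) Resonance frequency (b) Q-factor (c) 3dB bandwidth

Step 1 — Resonance: ω₀ = 1/√(LC) = 1/√(0.0116·2.53e-07) = 1.846e+04 rad/s.
Step 2 — f₀ = ω₀/(2π) = 2938 Hz.
Step 3 — Series Q: Q = ω₀L/R = 1.846e+04·0.0116/20 = 10.71.
Step 4 — Bandwidth: Δω = ω₀/Q = 1724 rad/s; BW = Δω/(2π) = 274.4 Hz.

(a) f₀ = 2938 Hz  (b) Q = 10.71  (c) BW = 274.4 Hz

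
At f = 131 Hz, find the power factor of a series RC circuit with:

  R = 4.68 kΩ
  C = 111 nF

Step 1 — Angular frequency: ω = 2π·f = 2π·131 = 823.1 rad/s.
Step 2 — Component impedances:
  R: Z = R = 4680 Ω
  C: Z = 1/(jωC) = -j/(ω·C) = 0 - j1.095e+04 Ω
Step 3 — Series combination: Z_total = R + C = 4680 - j1.095e+04 Ω = 1.19e+04∠-66.8° Ω.
Step 4 — Power factor: PF = cos(φ) = Re(Z)/|Z| = 4680/11903.8 = 0.3932.
Step 5 — Type: Im(Z) = -1.095e+04 ⇒ leading (phase φ = -66.8°).

PF = 0.3932 (leading, φ = -66.8°)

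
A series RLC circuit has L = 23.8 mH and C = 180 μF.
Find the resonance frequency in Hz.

Step 1 — Resonance condition Im(Z)=0 gives ω₀ = 1/√(LC).
Step 2 — ω₀ = 1/√(0.0238·0.00018) = 483.1 rad/s.
Step 3 — f₀ = ω₀/(2π) = 76.89 Hz.

f₀ = 76.89 Hz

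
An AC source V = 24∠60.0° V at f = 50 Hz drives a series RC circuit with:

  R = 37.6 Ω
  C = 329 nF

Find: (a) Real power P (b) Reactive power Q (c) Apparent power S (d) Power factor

Step 1 — Angular frequency: ω = 2π·f = 2π·50 = 314.2 rad/s.
Step 2 — Component impedances:
  R: Z = R = 37.6 Ω
  C: Z = 1/(jωC) = -j/(ω·C) = 0 - j9675 Ω
Step 3 — Series combination: Z_total = R + C = 37.6 - j9675 Ω = 9675∠-89.8° Ω.
Step 4 — Source phasor: V = 24∠60.0° V = 12 + j20.78 V.
Step 5 — Current: I = V / Z = -0.002143 + j0.001249 A = 0.002481∠149.8° A.
Step 6 — Complex power: S = V·I* = 0.0002314 - j0.05953 VA.
Step 7 — Real power: P = Re(S) = 0.0002314 W.
Step 8 — Reactive power: Q = Im(S) = -0.05953 VAR.
Step 9 — Apparent power: |S| = 0.05953 VA.
Step 10 — Power factor: PF = P/|S| = 0.003886 (leading).

(a) P = 0.0002314 W  (b) Q = -0.05953 VAR  (c) S = 0.05953 VA  (d) PF = 0.003886 (leading)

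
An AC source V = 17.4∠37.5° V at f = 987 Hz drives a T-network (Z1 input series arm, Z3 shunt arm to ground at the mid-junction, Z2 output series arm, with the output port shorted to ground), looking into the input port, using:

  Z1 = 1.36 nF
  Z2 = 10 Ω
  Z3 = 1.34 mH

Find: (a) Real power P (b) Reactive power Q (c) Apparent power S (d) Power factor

Step 1 — Angular frequency: ω = 2π·f = 2π·987 = 6202 rad/s.
Step 2 — Component impedances:
  Z1: Z = 1/(jωC) = -j/(ω·C) = 0 - j1.186e+05 Ω
  Z2: Z = R = 10 Ω
  Z3: Z = jωL = j·6202·0.00134 = 0 + j8.31 Ω
Step 3 — With the output port shorted to ground, the output series arm Z2 runs from the junction to ground; the shunt arm Z3 also runs from the junction to ground. They appear in parallel: Z3 || Z2 = 4.085 + j4.916 Ω.
Step 4 — Series with input arm Z1: Z_in = Z1 + (Z3 || Z2) = 4.085 - j1.186e+05 Ω = 1.186e+05∠-90.0° Ω.
Step 5 — Source phasor: V = 17.4∠37.5° V = 13.8 + j10.59 V.
Step 6 — Current: I = V / Z = -8.934e-05 + j0.0001164 A = 0.0001468∠127.5° A.
Step 7 — Complex power: S = V·I* = 8.798e-08 - j0.002554 VA.
Step 8 — Real power: P = Re(S) = 8.798e-08 W.
Step 9 — Reactive power: Q = Im(S) = -0.002554 VAR.
Step 10 — Apparent power: |S| = 0.002554 VA.
Step 11 — Power factor: PF = P/|S| = 3.445e-05 (leading).

(a) P = 8.798e-08 W  (b) Q = -0.002554 VAR  (c) S = 0.002554 VA  (d) PF = 3.445e-05 (leading)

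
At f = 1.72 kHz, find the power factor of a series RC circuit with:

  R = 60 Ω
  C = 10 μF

Step 1 — Angular frequency: ω = 2π·f = 2π·1720 = 1.081e+04 rad/s.
Step 2 — Component impedances:
  R: Z = R = 60 Ω
  C: Z = 1/(jωC) = -j/(ω·C) = 0 - j9.253 Ω
Step 3 — Series combination: Z_total = R + C = 60 - j9.253 Ω = 60.71∠-8.8° Ω.
Step 4 — Power factor: PF = cos(φ) = Re(Z)/|Z| = 60/60.71 = 0.9883.
Step 5 — Type: Im(Z) = -9.253 ⇒ leading (phase φ = -8.8°).

PF = 0.9883 (leading, φ = -8.8°)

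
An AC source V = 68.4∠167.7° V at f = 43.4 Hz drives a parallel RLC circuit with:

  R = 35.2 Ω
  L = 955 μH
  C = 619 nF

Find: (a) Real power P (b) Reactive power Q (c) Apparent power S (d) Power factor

Step 1 — Angular frequency: ω = 2π·f = 2π·43.4 = 272.7 rad/s.
Step 2 — Component impedances:
  R: Z = R = 35.2 Ω
  L: Z = jωL = j·272.7·0.000955 = 0 + j0.2604 Ω
  C: Z = 1/(jωC) = -j/(ω·C) = 0 - j5924 Ω
Step 3 — Parallel combination: 1/Z_total = 1/R + 1/L + 1/C; Z_total = 0.001927 + j0.2604 Ω = 0.2604∠89.6° Ω.
Step 4 — Source phasor: V = 68.4∠167.7° V = -66.83 + j14.57 V.
Step 5 — Current: I = V / Z = 54.05 + j257 A = 262.6∠78.1° A.
Step 6 — Complex power: S = V·I* = 132.9 + j1.796e+04 VA.
Step 7 — Real power: P = Re(S) = 132.9 W.
Step 8 — Reactive power: Q = Im(S) = 1.796e+04 VAR.
Step 9 — Apparent power: |S| = 1.797e+04 VA.
Step 10 — Power factor: PF = P/|S| = 0.007398 (lagging).

(a) P = 132.9 W  (b) Q = 1.796e+04 VAR  (c) S = 1.797e+04 VA  (d) PF = 0.007398 (lagging)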